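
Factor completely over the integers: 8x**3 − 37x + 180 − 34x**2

Testing divisors of the constant over divisors of the leading coefficient, x = −9/4 is a root, so (4x + 9) is a factor; dividing leaves 2x**2 − 13x + 20.
The remaining quadratic factors as (x − 4)(2x − 5).

(2x − 5)(4x + 9)(x − 4)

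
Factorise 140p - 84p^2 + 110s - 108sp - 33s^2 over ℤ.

-(11s + 14p)(3s + 6p - 10)

Group: -11s(3s + 6p - 10) - 14p(3s + 6p - 10); both groups contain (3s + 6p - 10).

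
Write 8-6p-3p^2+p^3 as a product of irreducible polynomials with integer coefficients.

(p+2)(p-1)(p-4)

By the rational root theorem, p = 4 is a root, so (p-4) divides it; the quotient is p^2+p-2.
The remaining quadratic factors as (p-1)(p+2).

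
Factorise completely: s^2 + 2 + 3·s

Two integers with product 2 and sum 3 are 1 and 2.

(s + 1)·(s + 2)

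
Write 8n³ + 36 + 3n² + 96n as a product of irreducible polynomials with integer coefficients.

Group as (8n³ + 96n) + (3n² + 36) = 8n(n² + 12) + 3(n² + 12).
Both groups share the factor (n² + 12).

(8n + 3)(n² + 12)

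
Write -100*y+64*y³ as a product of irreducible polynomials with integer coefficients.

4*y*(4*y+5)*(4*y-5)

Every term has a factor of 4*y. Then 16*y²-25 = (4*y)² − (5)².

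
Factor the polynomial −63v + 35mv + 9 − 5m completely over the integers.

Group as (35mv − 5m) + (−63v + 9) = 5m(7v − 1) − 9(7v − 1).
Both groups share the factor (7v − 1).

(5m − 9)(7v − 1)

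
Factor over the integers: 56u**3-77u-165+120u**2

Group as (56u**3-77u) + (120u**2-165) = 7u(8u**2-11) + 15(8u**2-11).
Both groups share the factor (8u**2-11).

(7u+15)(8u**2-11)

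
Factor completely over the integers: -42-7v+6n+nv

Group as (nv+6n) + (-7v-42) = n(v+6) - 7(v+6).
Both groups share the factor (v+6).

(n-7)(v+6)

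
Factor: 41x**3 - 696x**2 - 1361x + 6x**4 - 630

Trying the rational-root candidates, x = -1 is a root, giving the factor (x + 1) and quotient 6x**3 + 35x**2 - 731x - 630.
Next, x = -5/6 is a root, so (6x + 5) divides it; the quotient is x**2 + 5x - 126.
The remaining quadratic factors as (x + 14)(x - 9).

(6x + 5)(x + 1)(x + 14)(x - 9)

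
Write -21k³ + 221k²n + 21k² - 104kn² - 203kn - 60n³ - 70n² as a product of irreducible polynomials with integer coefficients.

Group: 3k(-7k² + 76kn + 7k - 60n² - 70n) + n(-7k² + 76kn + 7k - 60n² - 70n); both groups contain (-7k² + 76kn + 7k - 60n² - 70n), so (3k + n) is a factor with cofactor -7k² + 76kn + 7k - 60n² - 70n.
The cofactor groups again: -7k² + 76kn + 7k - 60n² - 70n = -7k(k - 10n) + (6n + 7)(k - 10n); both groups contain (k - 10n), giving -(7k - 6n - 7)(k - 10n).

-(3k + n)(7k - 6n - 7)(k - 10n)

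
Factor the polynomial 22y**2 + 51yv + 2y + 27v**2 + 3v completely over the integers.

Group: 2y(11y + 9v + 1) + 3v(11y + 9v + 1); both groups contain (11y + 9v + 1).

(2y + 3v)(11y + 9v + 1)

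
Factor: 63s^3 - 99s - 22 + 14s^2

Group as (63s^3 - 99s) + (14s^2 - 22) = 9s(7s^2 - 11) + 2(7s^2 - 11).
Both groups share the factor (7s^2 - 11).

(9s + 2)(7s^2 - 11)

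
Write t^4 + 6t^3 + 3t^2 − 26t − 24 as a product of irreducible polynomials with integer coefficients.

(t + 1)(t + 3)(t + 4)(t − 2)

Among the possible rational roots, t = −3 is a root, giving the factor (t + 3) and quotient t^3 + 3t^2 − 6t − 8.
Then t = −4 is a root, giving the factor (t + 4) and quotient t^2 − t − 2.
The remaining quadratic factors as (t − 2)(t + 1).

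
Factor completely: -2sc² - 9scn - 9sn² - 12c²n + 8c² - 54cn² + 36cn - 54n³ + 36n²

-(2c + 3n)(s + 6n - 4)(c + 3n)

Group: s(-2c² - 9cn - 9n²) + (6n - 4)(-2c² - 9cn - 9n²); both groups contain (-2c² - 9cn - 9n²), so (s + 6n - 4) is a factor with cofactor -2c² - 9cn - 9n².
The cofactor groups again: -2c² - 9cn - 9n² = -2c(c + 3n) - 3n(c + 3n); both groups contain (c + 3n), giving -(2c + 3n)(c + 3n).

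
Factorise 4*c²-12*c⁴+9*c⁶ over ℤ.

Factor out c² first: what remains is 9*c⁴-12*c²+4.
Recognize a perfect-square trinomial with the parts 3*c² and 2.

c²*(3*c²-2)²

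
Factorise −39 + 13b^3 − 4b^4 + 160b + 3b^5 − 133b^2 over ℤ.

Testing divisors of the constant over divisors of the leading coefficient, b = 1/3 is a root, giving the factor (3b − 1) and quotient b^4 − b^3 + 4b^2 − 43b + 39.
Then b = 1 is a root, giving the factor (b − 1) and quotient b^3 + 4b − 39.
Then b = 3 is a root, giving the factor (b − 3) and quotient b^2 + 3b + 13.
The quadratic b^2 + 3b + 13 has discriminant −43 < 0 and is irreducible over ℤ.

(3b − 1)(b − 1)(b − 3)(b^2 + 3b + 13)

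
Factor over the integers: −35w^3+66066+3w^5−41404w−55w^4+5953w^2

By the rational root theorem, w = 7/3 is a root, so (3w−7) is a factor; dividing leaves w^4−16w^3−49w^2+1870w−9438.
Next, w = 13 is a root, so (w−13) is a factor; dividing leaves w^3−3w^2−88w+726.
Next, w = −11 is a root, so (w+11) is a factor; dividing leaves w^2−14w+66.
The quadratic w^2−14w+66 has discriminant −68 < 0 and is irreducible over ℤ.

(3w−7)(w+11)(w−13)(w^2−14w+66)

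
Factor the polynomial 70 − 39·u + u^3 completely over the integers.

Trying the rational-root candidates, u = 5 is a root, so (u − 5) is a factor; dividing leaves u^2 + 5·u − 14.
The remaining quadratic factors as (u + 7)(u − 2).

(u + 7)·(u − 2)·(u − 5)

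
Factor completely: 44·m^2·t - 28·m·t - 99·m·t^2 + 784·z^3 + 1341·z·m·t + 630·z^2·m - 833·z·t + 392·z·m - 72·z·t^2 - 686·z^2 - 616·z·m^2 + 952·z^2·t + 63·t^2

(7·z - 4·m + 9·t)·(14·z - t)·(8·z + 11·m - 7)

Group: 14·z·(56·z^2 + 45·z·m + 72·z·t - 49·z - 44·m^2 + 99·m·t + 28·m - 63·t) - t·(56·z^2 + 45·z·m + 72·z·t - 49·z - 44·m^2 + 99·m·t + 28·m - 63·t); both groups contain (56·z^2 + 45·z·m + 72·z·t - 49·z - 44·m^2 + 99·m·t + 28·m - 63·t), so (14·z - t) is a factor with cofactor 56·z^2 + 45·z·m + 72·z·t - 49·z - 44·m^2 + 99·m·t + 28·m - 63·t.
The cofactor groups again: 56·z^2 + 45·z·m + 72·z·t - 49·z - 44·m^2 + 99·m·t + 28·m - 63·t = 8·z·(7·z - 4·m + 9·t) + (11·m - 7)·(7·z - 4·m + 9·t); both groups contain (7·z - 4·m + 9·t), giving (8·z + 11·m - 7)·(7·z - 4·m + 9·t).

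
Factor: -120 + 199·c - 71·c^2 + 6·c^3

(6·c - 5)·(c - 3)·(c - 8)

By the rational root theorem, c = 5/6 is a root, so (6·c - 5) divides it; the quotient is c^2 - 11·c + 24.
The remaining quadratic factors as (c - 8)(c - 3).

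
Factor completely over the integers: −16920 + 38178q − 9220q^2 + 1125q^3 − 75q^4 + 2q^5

(2q − 1)(q − 12)(q − 15)(q^2 − 10q + 94)

By the rational root theorem, q = 1/2 is a root, so (2q − 1) divides it; the quotient is q^4 − 37q^3 + 544q^2 − 4338q + 16920.
Continuing, q = 15 is a root, so (q − 15) divides it; the quotient is q^3 − 22q^2 + 214q − 1128.
Next, q = 12 is a root, so (q − 12) divides it; the quotient is q^2 − 10q + 94.
The quadratic q^2 − 10q + 94 has discriminant −276 < 0 and is irreducible over ℤ.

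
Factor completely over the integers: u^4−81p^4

(u−3p)(u+3p)(u^2+9p^2)

Difference of squares twice: with A = u and B = 3p, A⁴ − B⁴ = (A² − B²)(A² + B²), and A² − B² factors again.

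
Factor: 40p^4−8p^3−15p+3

(5p−1)(8p^3−3)

Group as (40p^4−15p) + (−8p^3+3) = 5p(8p^3−3) − (8p^3−3).
Both groups share the factor (8p^3−3).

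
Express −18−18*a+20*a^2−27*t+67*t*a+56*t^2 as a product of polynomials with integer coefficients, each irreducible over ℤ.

(7*t+4*a−6)*(8*t+5*a+3)

Group: 7*t*(8*t+5*a+3) + (4*a−6)*(8*t+5*a+3); both groups contain (8*t+5*a+3).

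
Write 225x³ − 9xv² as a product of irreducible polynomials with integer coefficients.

9x(5x − v)(5x + v)

Factor out 9x, leaving 25x² − v², which is a difference of two squares.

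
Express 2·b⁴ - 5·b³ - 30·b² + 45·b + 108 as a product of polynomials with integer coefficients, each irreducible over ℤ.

Among the possible rational roots, b = 3 is a root, so (b - 3) divides it; the quotient is 2·b³ + b² - 27·b - 36.
Next, b = -3/2 is a root, so (2·b + 3) divides it; the quotient is b² - b - 12.
The remaining quadratic factors as (b - 4)(b + 3).

(2·b + 3)·(b + 3)·(b - 3)·(b - 4)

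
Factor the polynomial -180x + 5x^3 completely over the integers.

Every term has a factor of 5x. Then x^2 - 36 = (x)² − (6)².

5x(x + 6)(x - 6)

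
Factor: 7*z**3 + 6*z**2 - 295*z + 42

(7*z - 1)*(z + 7)*(z - 6)

Testing divisors of the constant over divisors of the leading coefficient, z = 1/7 is a root, so (7*z - 1) divides it; the quotient is z**2 + z - 42.
The remaining quadratic factors as (z - 6)(z + 7).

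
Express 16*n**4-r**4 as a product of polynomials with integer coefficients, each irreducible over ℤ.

Write as (4*n**2)² − (r**2)², then factor 4*n**2-r**2 once more.

(2*n+r)*(2*n-r)*(4*n**2+r**2)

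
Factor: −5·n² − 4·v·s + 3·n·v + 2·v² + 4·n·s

Group: −5·n·(n − v) + (−2·v + 4·s)·(n − v); both groups contain (n − v).

−(5·n + 2·v − 4·s)·(n − v)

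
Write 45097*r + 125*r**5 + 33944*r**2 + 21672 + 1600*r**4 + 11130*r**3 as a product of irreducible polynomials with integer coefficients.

Testing divisors of the constant over divisors of the leading coefficient, r = −8/5 is a root, so (5*r + 8) divides it; the quotient is 25*r**4 + 280*r**3 + 1778*r**2 + 3944*r + 2709.
Continuing, r = −9/5 is a root, so (5*r + 9) divides it; the quotient is 5*r**3 + 47*r**2 + 271*r + 301.
Next, r = −7/5 is a root, giving the factor (5*r + 7) and quotient r**2 + 8*r + 43.
The quadratic r**2 + 8*r + 43 has discriminant −108 < 0 and is irreducible over ℤ.

(5*r + 7)*(5*r + 8)*(5*r + 9)*(r**2 + 8*r + 43)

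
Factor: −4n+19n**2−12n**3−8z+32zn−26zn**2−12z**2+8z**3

(2z−4n+1)(2z+3n−4)(2z+n)

Group: 2z(4z**2−6zn+2z−4n**2+n) + (3n−4)(4z**2−6zn+2z−4n**2+n); both groups contain (4z**2−6zn+2z−4n**2+n), so (2z+3n−4) is a factor with cofactor 4z**2−6zn+2z−4n**2+n.
The cofactor groups again: 4z**2−6zn+2z−4n**2+n = 2z(2z−4n+1) + n(2z−4n+1); both groups contain (2z−4n+1), giving (2z+n)(2z−4n+1).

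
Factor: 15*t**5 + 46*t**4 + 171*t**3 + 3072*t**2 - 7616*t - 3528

Trying the rational-root candidates, t = -2/5 is a root, so (5*t + 2) divides it; the quotient is 3*t**4 + 8*t**3 + 31*t**2 + 602*t - 1764.
Continuing, t = 7/3 is a root, so (3*t - 7) divides it; the quotient is t**3 + 5*t**2 + 22*t + 252.
Continuing, t = -7 is a root, so (t + 7) is a factor; dividing leaves t**2 - 2*t + 36.
The quadratic t**2 - 2*t + 36 has discriminant -140 < 0 and is irreducible over ℤ.

(3*t - 7)*(5*t + 2)*(t + 7)*(t**2 - 2*t + 36)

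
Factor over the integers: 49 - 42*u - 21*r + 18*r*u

(3*r - 7)*(6*u - 7)

Group as (18*r*u - 21*r) + (-42*u + 49) = 3*r*(6*u - 7) - 7*(6*u - 7).
Both groups share the factor (6*u - 7).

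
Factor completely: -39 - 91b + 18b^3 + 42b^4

(7b + 3)(6b^3 - 13)

Group as (42b^4 - 91b) + (18b^3 - 39) = 7b(6b^3 - 13) + 3(6b^3 - 13).
Both groups share the factor (6b^3 - 13).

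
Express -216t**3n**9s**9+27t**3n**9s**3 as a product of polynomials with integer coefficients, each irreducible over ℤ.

-27n**9s**3t**3(2s**2-1)(4s**4+2s**2+1)

Every term has a factor of 27t**3n**9s**3; factoring it out leaves -8s**6+1.
Recognize a difference of cubes with the parts 1 and 2s**2.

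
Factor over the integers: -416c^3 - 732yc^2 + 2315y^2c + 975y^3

Group: 13y(75y^2 + 155yc - 104c^2) + 4c(75y^2 + 155yc - 104c^2); both groups contain (75y^2 + 155yc - 104c^2), so (13y + 4c) is a factor with cofactor 75y^2 + 155yc - 104c^2.
The cofactor groups again: 75y^2 + 155yc - 104c^2 = 5y(15y - 8c) + 13c(15y - 8c); both groups contain (15y - 8c), giving (5y + 13c)(15y - 8c).

(15y - 8c)(5y + 13c)(13y + 4c)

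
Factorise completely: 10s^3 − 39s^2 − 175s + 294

(2s + 7)(5s − 7)(s − 6)

By the rational root theorem, s = 7/5 is a root, giving the factor (5s − 7) and quotient 2s^2 − 5s − 42.
The remaining quadratic factors as (2s + 7)(s − 6).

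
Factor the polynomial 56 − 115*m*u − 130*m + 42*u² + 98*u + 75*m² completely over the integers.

(15*m − 14*u − 14)*(5*m − 3*u − 4)

Group: 5*m*(15*m − 14*u − 14) + (−3*u − 4)*(15*m − 14*u − 14); both groups contain (15*m − 14*u − 14).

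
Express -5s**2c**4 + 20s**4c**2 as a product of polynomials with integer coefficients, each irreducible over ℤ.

5c**2s**2(2s - c)(2s + c)

Every term has a factor of 5s**2c**2. Then 4s**2 - c**2 = (2s)² − (c)².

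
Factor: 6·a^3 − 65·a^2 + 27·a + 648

(2·a − 9)·(3·a + 8)·(a − 9)

Trying the rational-root candidates, a = 9/2 is a root, so (2·a − 9) divides it; the quotient is 3·a^2 − 19·a − 72.
The remaining quadratic factors as (a − 9)(3·a + 8).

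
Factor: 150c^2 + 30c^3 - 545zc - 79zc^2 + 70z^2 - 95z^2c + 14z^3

Group: 7z(2z^2 - 13zc + 10z - 15c^2 - 75c) - 2c(2z^2 - 13zc + 10z - 15c^2 - 75c); both groups contain (2z^2 - 13zc + 10z - 15c^2 - 75c), so (7z - 2c) is a factor with cofactor 2z^2 - 13zc + 10z - 15c^2 - 75c.
The cofactor groups again: 2z^2 - 13zc + 10z - 15c^2 - 75c = z(2z - 15c) + (c + 5)(2z - 15c); both groups contain (2z - 15c), giving (z + c + 5)(2z - 15c).

(2z - 15c)(7z - 2c)(z + c + 5)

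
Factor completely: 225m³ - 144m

9m(5m + 4)(5m - 4)

Every term has a factor of 9m. Then 25m² - 16 = (5m)² − (4)².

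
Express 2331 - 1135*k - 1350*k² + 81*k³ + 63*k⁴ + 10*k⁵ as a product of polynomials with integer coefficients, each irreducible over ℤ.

By the rational root theorem, k = -9/5 is a root, so (5*k + 9) is a factor; dividing leaves 2*k⁴ + 9*k³ - 270*k + 259.
Next, k = 1 is a root, so (k - 1) divides it; the quotient is 2*k³ + 11*k² + 11*k - 259.
Continuing, k = 7/2 is a root, so (2*k - 7) divides it; the quotient is k² + 9*k + 37.
The quadratic k² + 9*k + 37 has discriminant -67 < 0 and is irreducible over ℤ.

(2*k - 7)*(5*k + 9)*(k - 1)*(k² + 9*k + 37)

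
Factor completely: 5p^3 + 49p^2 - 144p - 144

By the rational root theorem, p = 3 is a root, so (p - 3) divides it; the quotient is 5p^2 + 64p + 48.
The remaining quadratic factors as (p + 12)(5p + 4).

(5p + 4)(p + 12)(p - 3)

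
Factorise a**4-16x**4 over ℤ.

(a+2x)(a-2x)(a**2+4x**2)

(a)⁴ − (2x)⁴ = ((a)² − (2x)²)((a)² + (2x)²); the first factor splits again, the second (a**2+4x**2) is irreducible.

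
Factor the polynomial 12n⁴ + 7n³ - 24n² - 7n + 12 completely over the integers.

(3n + 4)(4n - 3)(n + 1)(n - 1)

By the rational root theorem, n = 1 is a root, so (n - 1) is a factor; dividing leaves 12n³ + 19n² - 5n - 12.
Continuing, n = 3/4 is a root, so (4n - 3) is a factor; dividing leaves 3n² + 7n + 4.
The remaining quadratic factors as (n + 1)(3n + 4).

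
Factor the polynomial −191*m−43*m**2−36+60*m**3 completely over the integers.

(3*m+4)*(4*m−9)*(5*m+1)

Trying the rational-root candidates, m = −4/3 is a root, so (3*m+4) is a factor; dividing leaves 20*m**2−41*m−9.
The remaining quadratic factors as (4*m−9)(5*m+1).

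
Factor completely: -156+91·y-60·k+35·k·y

Group as (35·k·y-60·k) + (91·y-156) = 5·k·(7·y-12) + 13·(7·y-12).
Both groups share the factor (7·y-12).

(5·k+13)·(7·y-12)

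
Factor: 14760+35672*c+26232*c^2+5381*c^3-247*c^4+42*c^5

(6*c+5)*(7*c+9)*(c+2)*(c^2-10*c+164)

Among the possible rational roots, c = -5/6 is a root, giving the factor (6*c+5) and quotient 7*c^4-47*c^3+936*c^2+3592*c+2952.
Next, c = -9/7 is a root, so (7*c+9) is a factor; dividing leaves c^3-8*c^2+144*c+328.
Then c = -2 is a root, so (c+2) divides it; the quotient is c^2-10*c+164.
The quadratic c^2-10*c+164 has discriminant -556 < 0 and is irreducible over ℤ.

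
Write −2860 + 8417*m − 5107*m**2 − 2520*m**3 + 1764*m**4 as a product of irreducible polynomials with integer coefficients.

By the rational root theorem, m = −11/6 is a root, so (6*m + 11) is a factor; dividing leaves 294*m**3 − 959*m**2 + 907*m − 260.
Then m = 5/6 is a root, so (6*m − 5) is a factor; dividing leaves 49*m**2 − 119*m + 52.
The remaining quadratic factors as (7*m − 13)(7*m − 4).

(6*m + 11)*(6*m − 5)*(7*m − 13)*(7*m − 4)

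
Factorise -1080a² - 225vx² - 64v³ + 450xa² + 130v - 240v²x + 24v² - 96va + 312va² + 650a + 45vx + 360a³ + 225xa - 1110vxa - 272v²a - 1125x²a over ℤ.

Group: 8v(-8v² - 15vx - 28va - 10v - 75xa + 60a² - 50a) + (15x + 6a - 13)(-8v² - 15vx - 28va - 10v - 75xa + 60a² - 50a); both groups contain (-8v² - 15vx - 28va - 10v - 75xa + 60a² - 50a), so (8v + 15x + 6a - 13) is a factor with cofactor -8v² - 15vx - 28va - 10v - 75xa + 60a² - 50a.
The cofactor groups again: -8v² - 15vx - 28va - 10v - 75xa + 60a² - 50a = -v(8v + 15x - 12a + 10) - 5a(8v + 15x - 12a + 10); both groups contain (8v + 15x - 12a + 10), giving -(v + 5a)(8v + 15x - 12a + 10).

-(8v + 15x - 12a + 10)(v + 5a)(8v + 15x + 6a - 13)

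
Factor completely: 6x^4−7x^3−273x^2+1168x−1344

Testing divisors of the constant over divisors of the leading coefficient, x = 7/2 is a root, so (2x−7) is a factor; dividing leaves 3x^3+7x^2−112x+192.
Continuing, x = −8 is a root, so (x+8) divides it; the quotient is 3x^2−17x+24.
The remaining quadratic factors as (3x−8)(x−3).

(2x−7)(3x−8)(x+8)(x−3)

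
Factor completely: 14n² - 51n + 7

(2n - 7)(7n - 1)

Need a pair with product 14·7 = 98 and sum -51: that's -2 and -49.
Split the middle term: 14n² - 2n - 49n + 7 = 2n(7n - 1) - 7(7n - 1).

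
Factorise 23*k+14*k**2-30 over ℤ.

Need a pair with product 14·(-30) = -420 and sum 23: that's -12 and 35.
Split the middle term: 14*k**2-12*k + 35*k-30 = 2*k*(7*k-6) + 5*(7*k-6).

(2*k+5)*(7*k-6)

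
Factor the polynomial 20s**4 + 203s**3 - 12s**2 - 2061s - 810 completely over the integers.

Trying the rational-root candidates, s = -9 is a root, giving the factor (s + 9) and quotient 20s**3 + 23s**2 - 219s - 90.
Continuing, s = 3 is a root, giving the factor (s - 3) and quotient 20s**2 + 83s + 30.
The remaining quadratic factors as (5s + 2)(4s + 15).

(4s + 15)(5s + 2)(s + 9)(s - 3)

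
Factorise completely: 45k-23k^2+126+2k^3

Testing divisors of the constant over divisors of the leading coefficient, k = -3/2 is a root, so (2k+3) divides it; the quotient is k^2-13k+42.
The remaining quadratic factors as (k-7)(k-6).

(2k+3)(k-6)(k-7)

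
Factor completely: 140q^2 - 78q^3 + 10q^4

2q^2(5q - 14)(q - 5)

Pull out the common factor 2q^2, then factor the remaining trinomial.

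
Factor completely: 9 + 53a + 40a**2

(5a + 1)(8a + 9)

Need a pair with product 40·9 = 360 and sum 53: that's 8 and 45.
Split the middle term: 40a**2 + 8a + 45a + 9 = 8a(5a + 1) + 9(5a + 1).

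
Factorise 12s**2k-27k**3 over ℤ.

3k(2s-3k)(2s+3k)

Factor out 3k, leaving 4s**2-9k**2, which is a difference of two squares.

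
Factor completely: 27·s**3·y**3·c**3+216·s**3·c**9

27·c**3·s**3·(y+2·c**2)·(y**2−2·y·c**2+4·c**4)

Every term has a factor of 27·s**3·c**3; factoring it out leaves y**3+8·c**6.
Recognize a sum of cubes with the parts y and 2·c**2.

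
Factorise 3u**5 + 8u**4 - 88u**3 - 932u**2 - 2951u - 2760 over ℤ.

Testing divisors of the constant over divisors of the leading coefficient, u = 8 is a root, giving the factor (u - 8) and quotient 3u**4 + 32u**3 + 168u**2 + 412u + 345.
Then u = -3 is a root, giving the factor (u + 3) and quotient 3u**3 + 23u**2 + 99u + 115.
Then u = -5/3 is a root, so (3u + 5) divides it; the quotient is u**2 + 6u + 23.
The quadratic u**2 + 6u + 23 has discriminant -56 < 0 and is irreducible over ℤ.

(3u + 5)(u + 3)(u - 8)(u**2 + 6u + 23)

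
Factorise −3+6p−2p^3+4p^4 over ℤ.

Group as (4p^4+6p) + (−2p^3−3) = 2p(2p^3+3) − (2p^3+3).
Both groups share the factor (2p^3+3).

(2p−1)(2p^3+3)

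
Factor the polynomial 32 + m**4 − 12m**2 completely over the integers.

(m + 2)(m − 2)(m**2 − 8)

Substitute u = m**2 to get a quadratic in u, then factor.
m**2 − 4 is a difference of squares.
m**2 − 8 is irreducible over ℤ (8 is not a perfect square).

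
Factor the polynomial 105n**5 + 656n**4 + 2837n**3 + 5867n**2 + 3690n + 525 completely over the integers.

(3n + 7)(5n + 1)(7n + 5)(n**2 + 3n + 15)

By the rational root theorem, n = −5/7 is a root, giving the factor (7n + 5) and quotient 15n**4 + 83n**3 + 346n**2 + 591n + 105.
Continuing, n = −1/5 is a root, so (5n + 1) is a factor; dividing leaves 3n**3 + 16n**2 + 66n + 105.
Next, n = −7/3 is a root, so (3n + 7) is a factor; dividing leaves n**2 + 3n + 15.
The quadratic n**2 + 3n + 15 has discriminant −51 < 0 and is irreducible over ℤ.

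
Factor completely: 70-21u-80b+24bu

Group as (24bu-80b) + (-21u+70) = 8b(3u-10) - 7(3u-10).
Both groups share the factor (3u-10).

(3u-10)(8b-7)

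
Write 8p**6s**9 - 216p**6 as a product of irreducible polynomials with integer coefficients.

Every term has a factor of 8p**6; factoring it out leaves s**9 - 27.
Recognize a difference of cubes with the parts s**3 and 3.

8p**6(s**3 - 3)(s**6 + 3s**3 + 9)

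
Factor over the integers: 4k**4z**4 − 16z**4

4z**4(k**2 + 2)(k**2 − 2)

Factor out 4z**4 first: what remains is k**4 − 4.
Recognize a difference of squares with the parts k**2 and 2.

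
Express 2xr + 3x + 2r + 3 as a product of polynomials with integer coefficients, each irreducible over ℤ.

Group as (2xr + 3x) + (2r + 3) = x(2r + 3) + (2r + 3).
Both groups share the factor (2r + 3).

(2r + 3)(x + 1)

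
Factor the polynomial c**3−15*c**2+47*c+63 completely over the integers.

(c+1)*(c−7)*(c−9)

Testing divisors of the constant over divisors of the leading coefficient, c = −1 is a root, giving the factor (c+1) and quotient c**2−16*c+63.
The remaining quadratic factors as (c−9)(c−7).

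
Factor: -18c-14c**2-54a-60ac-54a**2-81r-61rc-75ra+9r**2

(r-9a-7c-9)(9r+6a+2c)

Group: 9r(r-9a-7c-9) + (6a+2c)(r-9a-7c-9); both groups contain (r-9a-7c-9).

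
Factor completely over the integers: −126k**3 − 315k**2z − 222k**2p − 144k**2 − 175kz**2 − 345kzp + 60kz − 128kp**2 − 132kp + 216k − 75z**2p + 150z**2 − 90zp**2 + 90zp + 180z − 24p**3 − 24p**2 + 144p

−(3k + 5z + 2p + 6)(6k + 5z + 4p)(7k + 3p − 6)

Group: 3k(−42k**2 − 35kz − 46kp + 36k − 15zp + 30z − 12p**2 + 24p) + (5z + 2p + 6)(−42k**2 − 35kz − 46kp + 36k − 15zp + 30z − 12p**2 + 24p); both groups contain (−42k**2 − 35kz − 46kp + 36k − 15zp + 30z − 12p**2 + 24p), so (3k + 5z + 2p + 6) is a factor with cofactor −42k**2 − 35kz − 46kp + 36k − 15zp + 30z − 12p**2 + 24p.
The cofactor groups again: −42k**2 − 35kz − 46kp + 36k − 15zp + 30z − 12p**2 + 24p = −7k(6k + 5z + 4p) + (−3p + 6)(6k + 5z + 4p); both groups contain (6k + 5z + 4p), giving −(7k + 3p − 6)(6k + 5z + 4p).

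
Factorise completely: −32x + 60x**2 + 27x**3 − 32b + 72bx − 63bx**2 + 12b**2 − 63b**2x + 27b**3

(3b − 9x + 4)(9b − 3x − 8)(b + x)

Group: 3b(9b**2 + 6bx − 8b − 3x**2 − 8x) + (−9x + 4)(9b**2 + 6bx − 8b − 3x**2 − 8x); both groups contain (9b**2 + 6bx − 8b − 3x**2 − 8x), so (3b − 9x + 4) is a factor with cofactor 9b**2 + 6bx − 8b − 3x**2 − 8x.
The cofactor groups again: 9b**2 + 6bx − 8b − 3x**2 − 8x = b(9b − 3x − 8) + x(9b − 3x − 8); both groups contain (9b − 3x − 8), giving (b + x)(9b − 3x − 8).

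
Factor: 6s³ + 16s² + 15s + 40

Group as (6s³ + 15s) + (16s² + 40) = 3s(2s² + 5) + 8(2s² + 5).
Both groups share the factor (2s² + 5).

(3s + 8)(2s² + 5)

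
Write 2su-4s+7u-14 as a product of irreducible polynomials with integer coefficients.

Group as (2su-4s) + (7u-14) = 2s(u-2) + 7(u-2).
Both groups share the factor (u-2).

(2s+7)(u-2)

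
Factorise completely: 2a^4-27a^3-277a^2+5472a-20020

Among the possible rational roots, a = 11 is a root, so (a-11) divides it; the quotient is 2a^3-5a^2-332a+1820.
Then a = 10 is a root, giving the factor (a-10) and quotient 2a^2+15a-182.
The remaining quadratic factors as (2a-13)(a+14).

(2a-13)(a+14)(a-10)(a-11)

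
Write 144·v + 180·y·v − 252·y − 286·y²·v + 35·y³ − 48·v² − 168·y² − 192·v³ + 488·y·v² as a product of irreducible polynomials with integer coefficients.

Group: y·(35·y² − 76·y·v + 42·y + 32·v² − 24·v) + (−6·v − 6)·(35·y² − 76·y·v + 42·y + 32·v² − 24·v); both groups contain (35·y² − 76·y·v + 42·y + 32·v² − 24·v), so (y − 6·v − 6) is a factor with cofactor 35·y² − 76·y·v + 42·y + 32·v² − 24·v.
The cofactor groups again: 35·y² − 76·y·v + 42·y + 32·v² − 24·v = 7·y·(5·y − 8·v + 6) − 4·v·(5·y − 8·v + 6); both groups contain (5·y − 8·v + 6), giving (7·y − 4·v)·(5·y − 8·v + 6).

(7·y − 4·v)·(y − 6·v − 6)·(5·y − 8·v + 6)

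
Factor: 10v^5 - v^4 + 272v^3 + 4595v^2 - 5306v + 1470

Among the possible rational roots, v = 3/5 is a root, so (5v - 3) is a factor; dividing leaves 2v^4 + v^3 + 55v^2 + 952v - 490.
Continuing, v = -7 is a root, so (v + 7) divides it; the quotient is 2v^3 - 13v^2 + 146v - 70.
Next, v = 1/2 is a root, so (2v - 1) is a factor; dividing leaves v^2 - 6v + 70.
The quadratic v^2 - 6v + 70 has discriminant -244 < 0 and is irreducible over ℤ.

(2v - 1)(5v - 3)(v + 7)(v^2 - 6v + 70)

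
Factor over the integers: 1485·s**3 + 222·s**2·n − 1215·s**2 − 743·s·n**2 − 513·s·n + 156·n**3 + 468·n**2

(11·s − 3·n − 9)·(9·s − 4·n)·(15·s + 13·n)

Group: 15·s·(99·s**2 − 71·s·n − 81·s + 12·n**2 + 36·n) + 13·n·(99·s**2 − 71·s·n − 81·s + 12·n**2 + 36·n); both groups contain (99·s**2 − 71·s·n − 81·s + 12·n**2 + 36·n), so (15·s + 13·n) is a factor with cofactor 99·s**2 − 71·s·n − 81·s + 12·n**2 + 36·n.
The cofactor groups again: 99·s**2 − 71·s·n − 81·s + 12·n**2 + 36·n = 11·s·(9·s − 4·n) + (−3·n − 9)·(9·s − 4·n); both groups contain (9·s − 4·n), giving (11·s − 3·n − 9)·(9·s − 4·n).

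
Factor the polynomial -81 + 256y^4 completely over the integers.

Write as (16y^2)² − (9)², then factor 16y^2 - 9 once more.

(4y + 3)(4y - 3)(16y^2 + 9)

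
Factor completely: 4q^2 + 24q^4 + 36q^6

4q^2(3q^2 + 1)^2

Factor out 4q^2 first: what remains is 9q^4 + 6q^2 + 1.
Recognize a perfect-square trinomial with the parts 3q^2 and 1.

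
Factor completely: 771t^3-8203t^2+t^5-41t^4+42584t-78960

(t-15)(t-4)(t-7)(t^2-15t+188)

Testing divisors of the constant over divisors of the leading coefficient, t = 15 is a root, so (t-15) is a factor; dividing leaves t^4-26t^3+381t^2-2488t+5264.
Then t = 7 is a root, so (t-7) is a factor; dividing leaves t^3-19t^2+248t-752.
Continuing, t = 4 is a root, so (t-4) is a factor; dividing leaves t^2-15t+188.
The quadratic t^2-15t+188 has discriminant -527 < 0 and is irreducible over ℤ.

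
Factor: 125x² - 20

Factor out 5, leaving 25x² - 4, which is a difference of two squares.

5(5x + 2)(5x - 2)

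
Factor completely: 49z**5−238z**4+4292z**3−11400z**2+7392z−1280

(7z−2)(7z−4)(z−2)(z**2−2z+80)

Among the possible rational roots, z = 2 is a root, so (z−2) divides it; the quotient is 49z**4−140z**3+4012z**2−3376z+640.
Continuing, z = 4/7 is a root, so (7z−4) divides it; the quotient is 7z**3−16z**2+564z−160.
Continuing, z = 2/7 is a root, giving the factor (7z−2) and quotient z**2−2z+80.
The quadratic z**2−2z+80 has discriminant −316 < 0 and is irreducible over ℤ.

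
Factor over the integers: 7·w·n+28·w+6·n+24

Group as (7·w·n+28·w) + (6·n+24) = 7·w·(n+4) + 6·(n+4).
Both groups share the factor (n+4).

(7·w+6)·(n+4)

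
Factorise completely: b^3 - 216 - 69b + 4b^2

Among the possible rational roots, b = -3 is a root, so (b + 3) is a factor; dividing leaves b^2 + b - 72.
The remaining quadratic factors as (b + 9)(b - 8).

(b + 3)(b + 9)(b - 8)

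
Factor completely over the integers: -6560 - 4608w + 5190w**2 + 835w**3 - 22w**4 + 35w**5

Testing divisors of the constant over divisors of the leading coefficient, w = 10/7 is a root, so (7w - 10) divides it; the quotient is 5w**4 + 4w**3 + 125w**2 + 920w + 656.
Continuing, w = -4 is a root, giving the factor (w + 4) and quotient 5w**3 - 16w**2 + 189w + 164.
Next, w = -4/5 is a root, so (5w + 4) is a factor; dividing leaves w**2 - 4w + 41.
The quadratic w**2 - 4w + 41 has discriminant -148 < 0 and is irreducible over ℤ.

(5w + 4)(7w - 10)(w + 4)(w**2 - 4w + 41)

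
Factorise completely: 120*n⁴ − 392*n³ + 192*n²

Pull out the common factor 8*n², then factor the remaining trinomial.

8*n²*(3*n − 8)*(5*n − 3)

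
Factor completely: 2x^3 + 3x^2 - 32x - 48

(2x + 3)(x + 4)(x - 4)

Trying the rational-root candidates, x = -4 is a root, so (x + 4) is a factor; dividing leaves 2x^2 - 5x - 12.
The remaining quadratic factors as (2x + 3)(x - 4).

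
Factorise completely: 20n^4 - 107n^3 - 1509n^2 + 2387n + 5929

By the rational root theorem, n = -7/5 is a root, so (5n + 7) is a factor; dividing leaves 4n^3 - 27n^2 - 264n + 847.
Next, n = -7 is a root, so (n + 7) is a factor; dividing leaves 4n^2 - 55n + 121.
The remaining quadratic factors as (n - 11)(4n - 11).

(4n - 11)(5n + 7)(n + 7)(n - 11)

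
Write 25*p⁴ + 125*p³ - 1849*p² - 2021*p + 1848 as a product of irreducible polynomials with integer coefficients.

Among the possible rational roots, p = -11 is a root, giving the factor (p + 11) and quotient 25*p³ - 150*p² - 199*p + 168.
Then p = -8/5 is a root, giving the factor (5*p + 8) and quotient 5*p² - 38*p + 21.
The remaining quadratic factors as (5*p - 3)(p - 7).

(5*p + 8)*(5*p - 3)*(p + 11)*(p - 7)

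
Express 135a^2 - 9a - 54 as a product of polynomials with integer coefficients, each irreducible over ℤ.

9(3a - 2)(5a + 3)

Pull out the common factor 9, then factor the remaining trinomial.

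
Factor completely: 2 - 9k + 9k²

Need a pair with product 9·2 = 18 and sum -9: that's -3 and -6.
Split the middle term: 9k² - 3k - 6k + 2 = 3k(3k - 1) - 2(3k - 1).

(3k - 1)(3k - 2)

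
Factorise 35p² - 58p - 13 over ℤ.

Need a pair with product 35·(-13) = -455 and sum -58: that's -65 and 7.
Split the middle term: 35p² - 65p + 7p - 13 = 5p(7p - 13) + (7p - 13).

(5p + 1)(7p - 13)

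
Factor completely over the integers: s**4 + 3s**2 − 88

Substitute u = s**2 to get a quadratic in u, then factor.
s**2 + 11 is irreducible over ℤ (always positive, so no real roots).
s**2 − 8 is irreducible over ℤ (8 is not a perfect square).

(s**2 + 11)(s**2 − 8)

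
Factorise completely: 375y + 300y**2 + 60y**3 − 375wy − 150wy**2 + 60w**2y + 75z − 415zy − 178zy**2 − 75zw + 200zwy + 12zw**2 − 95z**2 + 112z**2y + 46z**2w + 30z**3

(10z + 12w − 6y − 15)(z + 5y)(3z + w − 2y − 5)

Group: 3z(10z**2 + 12zw + 44zy − 15z + 60wy − 30y**2 − 75y) + (w − 2y − 5)(10z**2 + 12zw + 44zy − 15z + 60wy − 30y**2 − 75y); both groups contain (10z**2 + 12zw + 44zy − 15z + 60wy − 30y**2 − 75y), so (3z + w − 2y − 5) is a factor with cofactor 10z**2 + 12zw + 44zy − 15z + 60wy − 30y**2 − 75y.
The cofactor groups again: 10z**2 + 12zw + 44zy − 15z + 60wy − 30y**2 − 75y = z(10z + 12w − 6y − 15) + 5y(10z + 12w − 6y − 15); both groups contain (10z + 12w − 6y − 15), giving (z + 5y)(10z + 12w − 6y − 15).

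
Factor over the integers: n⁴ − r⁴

(n + r)·(n − r)·(n² + r²)

Write as (n²)² − (r²)², then factor n² − r² once more.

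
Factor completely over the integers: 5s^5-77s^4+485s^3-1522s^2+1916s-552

(5s-2)(s-2)(s-6)(s^2-7s+23)

Testing divisors of the constant over divisors of the leading coefficient, s = 2 is a root, so (s-2) is a factor; dividing leaves 5s^4-67s^3+351s^2-820s+276.
Then s = 6 is a root, so (s-6) is a factor; dividing leaves 5s^3-37s^2+129s-46.
Continuing, s = 2/5 is a root, giving the factor (5s-2) and quotient s^2-7s+23.
The quadratic s^2-7s+23 has discriminant -43 < 0 and is irreducible over ℤ.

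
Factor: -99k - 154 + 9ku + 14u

Group as (9ku - 99k) + (14u - 154) = 9k(u - 11) + 14(u - 11).
Both groups share the factor (u - 11).

(9k + 14)(u - 11)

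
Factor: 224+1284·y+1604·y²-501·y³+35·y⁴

Trying the rational-root candidates, y = -2/5 is a root, so (5·y+2) is a factor; dividing leaves 7·y³-103·y²+362·y+112.
Then y = -2/7 is a root, so (7·y+2) divides it; the quotient is y²-15·y+56.
The remaining quadratic factors as (y-7)(y-8).

(5·y+2)·(7·y+2)·(y-7)·(y-8)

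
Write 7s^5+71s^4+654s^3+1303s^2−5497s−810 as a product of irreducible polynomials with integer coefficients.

By the rational root theorem, s = −5 is a root, giving the factor (s+5) and quotient 7s^4+36s^3+474s^2−1067s−162.
Continuing, s = −1/7 is a root, so (7s+1) divides it; the quotient is s^3+5s^2+67s−162.
Next, s = 2 is a root, so (s−2) divides it; the quotient is s^2+7s+81.
The quadratic s^2+7s+81 has discriminant −275 < 0 and is irreducible over ℤ.

(7s+1)(s+5)(s−2)(s^2+7s+81)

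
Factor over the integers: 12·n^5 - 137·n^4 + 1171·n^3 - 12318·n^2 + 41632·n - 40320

(3·n - 8)·(4·n - 7)·(n - 9)·(n^2 + 2·n + 80)

Trying the rational-root candidates, n = 8/3 is a root, so (3·n - 8) is a factor; dividing leaves 4·n^4 - 35·n^3 + 297·n^2 - 3314·n + 5040.
Continuing, n = 7/4 is a root, giving the factor (4·n - 7) and quotient n^3 - 7·n^2 + 62·n - 720.
Then n = 9 is a root, giving the factor (n - 9) and quotient n^2 + 2·n + 80.
The quadratic n^2 + 2·n + 80 has discriminant -316 < 0 and is irreducible over ℤ.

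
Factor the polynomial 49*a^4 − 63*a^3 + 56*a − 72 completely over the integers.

(7*a − 9)*(7*a^3 + 8)

Group as (49*a^4 + 56*a) + (−63*a^3 − 72) = 7*a*(7*a^3 + 8) − 9*(7*a^3 + 8).
Both groups share the factor (7*a^3 + 8).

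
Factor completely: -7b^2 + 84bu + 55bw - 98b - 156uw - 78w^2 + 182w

-(7b - 13w)(b - 12u - 6w + 14)

Group: -7b(b - 12u - 6w + 14) + 13w(b - 12u - 6w + 14); both groups contain (b - 12u - 6w + 14).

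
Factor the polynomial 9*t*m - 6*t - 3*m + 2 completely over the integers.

(3*m - 2)*(3*t - 1)

Group as (9*t*m - 6*t) + (-3*m + 2) = 3*t*(3*m - 2) - (3*m - 2).
Both groups share the factor (3*m - 2).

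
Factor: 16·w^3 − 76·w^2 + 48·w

Pull out the common factor 4·w, then factor the remaining trinomial.

4·w·(4·w − 3)·(w − 4)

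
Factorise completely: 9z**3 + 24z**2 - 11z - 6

Trying the rational-root candidates, z = -3 is a root, giving the factor (z + 3) and quotient 9z**2 - 3z - 2.
The remaining quadratic factors as (3z + 1)(3z - 2).

(3z + 1)(3z - 2)(z + 3)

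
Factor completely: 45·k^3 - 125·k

5·k·(3·k + 5)·(3·k - 5)

Factor out 5·k, leaving 9·k^2 - 25, which is a difference of two squares.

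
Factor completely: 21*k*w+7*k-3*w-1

Group as (21*k*w+7*k) + (-3*w-1) = 7*k*(3*w+1) - (3*w+1).
Both groups share the factor (3*w+1).

(3*w+1)*(7*k-1)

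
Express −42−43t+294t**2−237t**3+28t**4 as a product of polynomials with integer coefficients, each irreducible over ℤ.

(4t−3)(7t+2)(t−1)(t−7)

Testing divisors of the constant over divisors of the leading coefficient, t = −2/7 is a root, so (7t+2) is a factor; dividing leaves 4t**3−35t**2+52t−21.
Continuing, t = 7 is a root, so (t−7) divides it; the quotient is 4t**2−7t+3.
The remaining quadratic factors as (t−1)(4t−3).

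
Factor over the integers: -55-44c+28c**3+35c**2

(4c+5)(7c**2-11)

Group as (28c**3-44c) + (35c**2-55) = 4c(7c**2-11) + 5(7c**2-11).
Both groups share the factor (7c**2-11).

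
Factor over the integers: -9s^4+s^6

Every term has a factor of s^4; factoring it out leaves s^2-9.
Recognize a difference of squares with the parts s and 3.

s^4(s+3)(s-3)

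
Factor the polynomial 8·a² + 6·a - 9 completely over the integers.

Need a pair with product 8·(-9) = -72 and sum 6: that's 12 and -6.
Split the middle term: 8·a² + 12·a - 6·a - 9 = 4·a·(2·a + 3) - 3·(2·a + 3).

(2·a + 3)·(4·a - 3)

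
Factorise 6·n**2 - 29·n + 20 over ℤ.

Need a pair with product 6·20 = 120 and sum -29: that's -5 and -24.
Split the middle term: 6·n**2 - 5·n - 24·n + 20 = n·(6·n - 5) - 4·(6·n - 5).

(6·n - 5)·(n - 4)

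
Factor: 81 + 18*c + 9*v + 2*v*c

(2*c + 9)*(v + 9)

Group as (2*v*c + 9*v) + (18*c + 81) = v*(2*c + 9) + 9*(2*c + 9).
Both groups share the factor (2*c + 9).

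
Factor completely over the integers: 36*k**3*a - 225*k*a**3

Pull out the common factor 9*k*a; 4*k**2 - 25*a**2 is a difference of squares.

9*a*k*(2*k - 5*a)*(2*k + 5*a)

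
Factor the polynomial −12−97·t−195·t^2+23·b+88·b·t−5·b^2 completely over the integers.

−(5·b−13·t−3)·(b−15·t−4)

Group: −b·(5·b−13·t−3) + (15·t+4)·(5·b−13·t−3); both groups contain (5·b−13·t−3).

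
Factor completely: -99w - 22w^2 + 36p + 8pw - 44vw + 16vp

(4p - 11w)(4v + 2w + 9)

Group: 4p(4v + 2w + 9) - 11w(4v + 2w + 9); both groups contain (4v + 2w + 9).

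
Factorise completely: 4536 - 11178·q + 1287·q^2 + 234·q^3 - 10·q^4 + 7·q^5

(7·q - 3)·(q + 6)·(q - 4)·(q^2 - 3·q + 63)

By the rational root theorem, q = 4 is a root, giving the factor (q - 4) and quotient 7·q^4 + 18·q^3 + 306·q^2 + 2511·q - 1134.
Continuing, q = -6 is a root, so (q + 6) divides it; the quotient is 7·q^3 - 24·q^2 + 450·q - 189.
Continuing, q = 3/7 is a root, giving the factor (7·q - 3) and quotient q^2 - 3·q + 63.
The quadratic q^2 - 3·q + 63 has discriminant -243 < 0 and is irreducible over ℤ.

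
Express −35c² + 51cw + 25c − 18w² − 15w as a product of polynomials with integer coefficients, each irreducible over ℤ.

Group: −5c(7c − 6w − 5) + 3w(7c − 6w − 5); both groups contain (7c − 6w − 5).

−(5c − 3w)(7c − 6w − 5)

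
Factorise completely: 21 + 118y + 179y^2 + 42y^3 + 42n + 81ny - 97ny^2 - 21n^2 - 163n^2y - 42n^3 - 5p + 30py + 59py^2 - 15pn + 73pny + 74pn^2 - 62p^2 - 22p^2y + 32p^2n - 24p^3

-(3p - 7n + 2y + 7)(2p - n - 3y - 1)(4p + 6n + 7y + 3)

Group: 4p(-6p^2 + 17pn + 5py - 11p - 7n^2 - 19ny + 6y^2 + 23y + 7) + (6n + 7y + 3)(-6p^2 + 17pn + 5py - 11p - 7n^2 - 19ny + 6y^2 + 23y + 7); both groups contain (-6p^2 + 17pn + 5py - 11p - 7n^2 - 19ny + 6y^2 + 23y + 7), so (4p + 6n + 7y + 3) is a factor with cofactor -6p^2 + 17pn + 5py - 11p - 7n^2 - 19ny + 6y^2 + 23y + 7.
The cofactor groups again: -6p^2 + 17pn + 5py - 11p - 7n^2 - 19ny + 6y^2 + 23y + 7 = -3p(2p - n - 3y - 1) + (7n - 2y - 7)(2p - n - 3y - 1); both groups contain (2p - n - 3y - 1), giving -(3p - 7n + 2y + 7)(2p - n - 3y - 1).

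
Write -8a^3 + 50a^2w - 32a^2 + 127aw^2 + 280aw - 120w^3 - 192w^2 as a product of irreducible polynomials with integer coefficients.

Group: 4a(-2a^2 + 11aw - 8a + 40w^2 + 64w) - 3w(-2a^2 + 11aw - 8a + 40w^2 + 64w); both groups contain (-2a^2 + 11aw - 8a + 40w^2 + 64w), so (4a - 3w) is a factor with cofactor -2a^2 + 11aw - 8a + 40w^2 + 64w.
The cofactor groups again: -2a^2 + 11aw - 8a + 40w^2 + 64w = -a(2a + 5w + 8) + 8w(2a + 5w + 8); both groups contain (2a + 5w + 8), giving -(a - 8w)(2a + 5w + 8).

-(2a + 5w + 8)(4a - 3w)(a - 8w)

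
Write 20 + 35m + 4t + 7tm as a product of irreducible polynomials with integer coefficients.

(7m + 4)(t + 5)

Group as (7tm + 4t) + (35m + 20) = t(7m + 4) + 5(7m + 4).
Both groups share the factor (7m + 4).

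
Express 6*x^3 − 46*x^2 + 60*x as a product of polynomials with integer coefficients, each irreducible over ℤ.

Pull out the common factor 2*x, then factor the remaining trinomial.

2*x*(3*x − 5)*(x − 6)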